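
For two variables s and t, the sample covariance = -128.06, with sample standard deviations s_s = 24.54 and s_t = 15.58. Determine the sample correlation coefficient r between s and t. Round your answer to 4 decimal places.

-0.3349

r = Cov(s,t) / (s_s · s_t) = -128.06 / (24.54 × 15.58)
  = -128.06 / 382.3332 ≈ -0.3349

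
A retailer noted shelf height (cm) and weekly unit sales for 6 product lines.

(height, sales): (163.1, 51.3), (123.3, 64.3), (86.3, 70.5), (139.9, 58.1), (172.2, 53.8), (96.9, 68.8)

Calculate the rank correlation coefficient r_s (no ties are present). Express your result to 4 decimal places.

-0.9429

Rank height: 5, 3, 1, 4, 6, 2
Rank sales: 1, 4, 6, 3, 2, 5
d = rank(height) − rank(sales): 4, -1, -5, 1, 4, -3; Σd² = 68
ρ = 1 − 6Σd² / [n(n²−1)] = 1 − 6×68 / (6×35) = 1 − 408/210 ≈ -0.9429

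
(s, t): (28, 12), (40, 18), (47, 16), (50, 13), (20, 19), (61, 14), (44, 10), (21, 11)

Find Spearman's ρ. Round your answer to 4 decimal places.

-0.0952

Rank s: 3, 4, 6, 7, 1, 8, 5, 2
Rank t: 3, 7, 6, 4, 8, 5, 1, 2
d = rank(s) − rank(t): 0, -3, 0, 3, -7, 3, 4, 0; Σd² = 92
ρ = 1 − 6Σd² / [n(n²−1)] = 1 − 6×92 / (8×63) = 1 − 552/504 ≈ -0.0952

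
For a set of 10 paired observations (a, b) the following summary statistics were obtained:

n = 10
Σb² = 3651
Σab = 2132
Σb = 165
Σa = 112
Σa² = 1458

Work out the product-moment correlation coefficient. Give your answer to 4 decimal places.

0.6532

r = (nΣab − ΣaΣb) / √[(nΣa² − (Σa)²)(nΣb² − (Σb)²)]
Numerator: 10×2132 − 112×165 = 2840
Denominator: √[(14580 − 12544)(36510 − 27225)] = √[2036 × 9285] = 4347.9029
r = 2840 / 4347.9029 ≈ 0.6532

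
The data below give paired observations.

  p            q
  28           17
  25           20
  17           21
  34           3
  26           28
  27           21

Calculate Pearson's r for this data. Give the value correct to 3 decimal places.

n = 6, Σp = 157, Σq = 110, Σp² = 4259, Σq² = 2364, Σpq = 2730
nΣpq − ΣpΣq = 16380 − 17270 = -890
nΣp² − (Σp)² = 25554 − 24649 = 905; nΣq² − (Σq)² = 14184 − 12100 = 2084
r = -890 / √(905 × 2084) = -890 / 1373.3244 ≈ -0.648

-0.648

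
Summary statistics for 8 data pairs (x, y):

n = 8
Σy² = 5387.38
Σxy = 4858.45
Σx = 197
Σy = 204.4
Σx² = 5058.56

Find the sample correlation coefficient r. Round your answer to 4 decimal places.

r = (nΣxy − ΣxΣy) / √[(nΣx² − (Σx)²)(nΣy² − (Σy)²)]
Numerator: 8×4858.45 − 197×204.4 = -1399.2
Denominator: √[(40468.48 − 38809)(43099.04 − 41779.36)] = √[1659.48 × 1319.68] = 1479.8590
r = -1399.2 / 1479.8590 ≈ -0.9455

-0.9455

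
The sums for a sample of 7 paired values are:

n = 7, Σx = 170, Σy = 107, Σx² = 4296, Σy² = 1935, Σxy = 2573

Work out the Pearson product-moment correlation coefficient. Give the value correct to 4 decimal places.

r = (nΣxy − ΣxΣy) / √[(nΣx² − (Σx)²)(nΣy² − (Σy)²)]
Numerator: 7×2573 − 170×107 = -179
Denominator: √[(30072 − 28900)(13545 − 11449)] = √[1172 × 2096] = 1567.3264
r = -179 / 1567.3264 ≈ -0.1142

-0.1142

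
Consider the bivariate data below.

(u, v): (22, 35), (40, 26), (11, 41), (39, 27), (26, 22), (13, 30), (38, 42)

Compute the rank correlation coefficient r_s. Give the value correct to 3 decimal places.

-0.429

Rank u: 3, 7, 1, 6, 4, 2, 5
Rank v: 5, 2, 6, 3, 1, 4, 7
d = rank(u) − rank(v): -2, 5, -5, 3, 3, -2, -2; Σd² = 80
ρ = 1 − 6Σd² / [n(n²−1)] = 1 − 6×80 / (7×48) = 1 − 480/336 ≈ -0.429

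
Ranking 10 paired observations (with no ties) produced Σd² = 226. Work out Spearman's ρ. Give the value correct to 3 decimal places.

ρ = 1 − 6Σd² / [n(n²−1)] = 1 − 6×226 / (10×99)
  = 1 − 1356/990 = 1 − 1.3697 ≈ -0.370

-0.370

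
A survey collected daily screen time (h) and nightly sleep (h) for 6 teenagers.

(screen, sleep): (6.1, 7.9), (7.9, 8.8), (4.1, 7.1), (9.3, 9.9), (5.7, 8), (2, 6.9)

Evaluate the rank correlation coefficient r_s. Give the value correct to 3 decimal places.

0.943

Rank screen: 4, 5, 2, 6, 3, 1
Rank sleep: 3, 5, 2, 6, 4, 1
d = rank(screen) − rank(sleep): 1, 0, 0, 0, -1, 0; Σd² = 2
ρ = 1 − 6Σd² / [n(n²−1)] = 1 − 6×2 / (6×35) = 1 − 12/210 ≈ 0.943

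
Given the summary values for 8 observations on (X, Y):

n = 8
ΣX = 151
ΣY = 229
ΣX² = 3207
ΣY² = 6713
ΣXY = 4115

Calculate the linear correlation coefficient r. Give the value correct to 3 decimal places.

r = (nΣXY − ΣXΣY) / √[(nΣX² − (ΣX)²)(nΣY² − (ΣY)²)]
Numerator: 8×4115 − 151×229 = -1659
Denominator: √[(25656 − 22801)(53704 − 52441)] = √[2855 × 1263] = 1898.9115
r = -1659 / 1898.9115 ≈ -0.874

-0.874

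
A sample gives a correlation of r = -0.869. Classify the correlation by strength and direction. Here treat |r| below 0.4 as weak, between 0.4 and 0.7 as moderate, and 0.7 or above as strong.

strong negative

r = -0.869 < 0 so the relationship is negative.
|r| = 0.869, which falls in the strong range.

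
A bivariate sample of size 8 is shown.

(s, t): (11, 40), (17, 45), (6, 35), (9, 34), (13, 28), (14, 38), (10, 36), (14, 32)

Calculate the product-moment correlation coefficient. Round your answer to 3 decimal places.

0.329

n = 8, Σs = 94, Σt = 288, Σs² = 1188, Σt² = 10554, Σst = 3425
nΣst − ΣsΣt = 27400 − 27072 = 328
nΣs² − (Σs)² = 9504 − 8836 = 668; nΣt² − (Σt)² = 84432 − 82944 = 1488
r = 328 / √(668 × 1488) = 328 / 996.9875 ≈ 0.329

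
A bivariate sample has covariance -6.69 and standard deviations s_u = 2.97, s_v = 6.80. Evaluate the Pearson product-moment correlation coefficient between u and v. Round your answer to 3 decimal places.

r = Cov(u,v) / (s_u · s_v) = -6.69 / (2.97 × 6.80)
  = -6.69 / 20.1960 ≈ -0.331

-0.331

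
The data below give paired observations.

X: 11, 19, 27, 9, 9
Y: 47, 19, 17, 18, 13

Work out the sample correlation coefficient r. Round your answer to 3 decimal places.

-0.218

n = 5, ΣX = 75, ΣY = 114, ΣX² = 1373, ΣY² = 3352, ΣXY = 1616
nΣXY − ΣXΣY = 8080 − 8550 = -470
nΣX² − (ΣX)² = 6865 − 5625 = 1240; nΣY² − (ΣY)² = 16760 − 12996 = 3764
r = -470 / √(1240 × 3764) = -470 / 2160.4074 ≈ -0.218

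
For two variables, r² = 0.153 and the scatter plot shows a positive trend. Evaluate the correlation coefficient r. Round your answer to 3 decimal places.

0.391

|r| = √0.153 = 0.391
The association is positive, so r = 0.391.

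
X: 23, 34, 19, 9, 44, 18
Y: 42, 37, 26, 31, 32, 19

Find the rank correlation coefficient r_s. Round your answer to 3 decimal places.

0.600

Rank X: 4, 5, 3, 1, 6, 2
Rank Y: 6, 5, 2, 3, 4, 1
d = rank(X) − rank(Y): -2, 0, 1, -2, 2, 1; Σd² = 14
ρ = 1 − 6Σd² / [n(n²−1)] = 1 − 6×14 / (6×35) = 1 − 84/210 ≈ 0.600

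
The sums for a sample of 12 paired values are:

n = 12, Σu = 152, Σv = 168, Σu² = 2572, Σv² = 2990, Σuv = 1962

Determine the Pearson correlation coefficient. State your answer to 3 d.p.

-0.258

r = (nΣuv − ΣuΣv) / √[(nΣu² − (Σu)²)(nΣv² − (Σv)²)]
Numerator: 12×1962 − 152×168 = -1992
Denominator: √[(30864 − 23104)(35880 − 28224)] = √[7760 × 7656] = 7707.8246
r = -1992 / 7707.8246 ≈ -0.258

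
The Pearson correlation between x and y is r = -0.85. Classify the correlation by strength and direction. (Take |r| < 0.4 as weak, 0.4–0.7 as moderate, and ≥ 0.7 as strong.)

strong negative

r = -0.85 < 0 so the relationship is negative.
|r| = 0.85, which falls in the strong range.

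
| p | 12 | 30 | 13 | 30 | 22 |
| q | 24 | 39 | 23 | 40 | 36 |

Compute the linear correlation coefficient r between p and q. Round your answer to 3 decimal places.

n = 5, Σp = 107, Σq = 162, Σp² = 2597, Σq² = 5522, Σpq = 3749
nΣpq − ΣpΣq = 18745 − 17334 = 1411
nΣp² − (Σp)² = 12985 − 11449 = 1536; nΣq² − (Σq)² = 27610 − 26244 = 1366
r = 1411 / √(1536 × 1366) = 1411 / 1448.5082 ≈ 0.974

0.974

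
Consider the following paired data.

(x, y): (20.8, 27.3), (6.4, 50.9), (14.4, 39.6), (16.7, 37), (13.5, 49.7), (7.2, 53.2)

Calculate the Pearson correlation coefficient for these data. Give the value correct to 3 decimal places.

-0.923

n = 6, Σx = 79, Σy = 257.7, Σx² = 1193.94, Σy² = 11573.59, Σxy = 3135.73
nΣxy − ΣxΣy = 18814.38 − 20358.3 = -1543.92
nΣx² − (Σx)² = 7163.64 − 6241 = 922.64; nΣy² − (Σy)² = 69441.54 − 66409.29 = 3032.25
r = -1543.92 / √(922.64 × 3032.25) = -1543.92 / 1672.6252 ≈ -0.923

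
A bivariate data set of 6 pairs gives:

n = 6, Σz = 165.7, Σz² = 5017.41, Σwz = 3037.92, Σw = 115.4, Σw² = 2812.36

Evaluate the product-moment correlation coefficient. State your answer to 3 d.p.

-0.291

r = (nΣwz − ΣwΣz) / √[(nΣw² − (Σw)²)(nΣz² − (Σz)²)]
Numerator: 6×3037.92 − 115.4×165.7 = -894.26
Denominator: √[(16874.16 − 13317.16)(30104.46 − 27456.49)] = √[3557 × 2647.97] = 3069.0111
r = -894.26 / 3069.0111 ≈ -0.291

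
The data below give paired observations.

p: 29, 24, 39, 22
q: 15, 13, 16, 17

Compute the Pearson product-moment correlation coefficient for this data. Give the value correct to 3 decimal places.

n = 4, Σp = 114, Σq = 61, Σp² = 3422, Σq² = 939, Σpq = 1745
nΣpq − ΣpΣq = 6980 − 6954 = 26
nΣp² − (Σp)² = 13688 − 12996 = 692; nΣq² − (Σq)² = 3756 − 3721 = 35
r = 26 / √(692 × 35) = 26 / 155.6278 ≈ 0.167

0.167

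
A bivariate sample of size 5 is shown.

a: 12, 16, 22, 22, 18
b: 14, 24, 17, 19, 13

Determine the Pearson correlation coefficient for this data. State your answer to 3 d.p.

0.161

n = 5, Σa = 90, Σb = 87, Σa² = 1692, Σb² = 1591, Σab = 1578
nΣab − ΣaΣb = 7890 − 7830 = 60
nΣa² − (Σa)² = 8460 − 8100 = 360; nΣb² − (Σb)² = 7955 − 7569 = 386
r = 60 / √(360 × 386) = 60 / 372.7734 ≈ 0.161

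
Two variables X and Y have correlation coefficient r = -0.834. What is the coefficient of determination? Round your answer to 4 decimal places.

r² = (-0.834)² = 0.6956

0.6956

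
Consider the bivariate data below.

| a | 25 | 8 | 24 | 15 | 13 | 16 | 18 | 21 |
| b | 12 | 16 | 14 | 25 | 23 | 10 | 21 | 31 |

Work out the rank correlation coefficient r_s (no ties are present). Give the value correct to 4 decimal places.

Rank a: 8, 1, 7, 3, 2, 4, 5, 6
Rank b: 2, 4, 3, 7, 6, 1, 5, 8
d = rank(a) − rank(b): 6, -3, 4, -4, -4, 3, 0, -2; Σd² = 106
ρ = 1 − 6Σd² / [n(n²−1)] = 1 − 6×106 / (8×63) = 1 − 636/504 ≈ -0.2619

-0.2619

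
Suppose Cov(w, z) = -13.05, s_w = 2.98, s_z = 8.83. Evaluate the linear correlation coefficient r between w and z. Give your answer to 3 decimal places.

r = Cov(w,z) / (s_w · s_z) = -13.05 / (2.98 × 8.83)
  = -13.05 / 26.3134 ≈ -0.496

-0.496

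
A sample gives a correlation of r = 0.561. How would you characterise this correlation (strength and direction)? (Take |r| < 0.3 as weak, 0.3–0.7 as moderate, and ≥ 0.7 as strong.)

r = 0.561 > 0 so the relationship is positive.
|r| = 0.561, which falls in the moderate range.

moderate positive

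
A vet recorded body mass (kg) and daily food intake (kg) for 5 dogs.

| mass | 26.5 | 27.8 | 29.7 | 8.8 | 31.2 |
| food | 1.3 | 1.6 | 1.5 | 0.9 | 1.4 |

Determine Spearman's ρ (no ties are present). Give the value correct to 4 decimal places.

Rank mass: 2, 3, 4, 1, 5
Rank food: 2, 5, 4, 1, 3
d = rank(mass) − rank(food): 0, -2, 0, 0, 2; Σd² = 8
ρ = 1 − 6Σd² / [n(n²−1)] = 1 − 6×8 / (5×24) = 1 − 48/120 ≈ 0.6000

0.6000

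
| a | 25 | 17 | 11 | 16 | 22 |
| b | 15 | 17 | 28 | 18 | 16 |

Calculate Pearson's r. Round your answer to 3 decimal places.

n = 5, Σa = 91, Σb = 94, Σa² = 1775, Σb² = 1878, Σab = 1612
nΣab − ΣaΣb = 8060 − 8554 = -494
nΣa² − (Σa)² = 8875 − 8281 = 594; nΣb² − (Σb)² = 9390 − 8836 = 554
r = -494 / √(594 × 554) = -494 / 573.6515 ≈ -0.861

-0.861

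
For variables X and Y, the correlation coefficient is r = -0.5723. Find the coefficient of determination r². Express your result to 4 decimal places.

0.3275

r² = (-0.5723)² = 0.3275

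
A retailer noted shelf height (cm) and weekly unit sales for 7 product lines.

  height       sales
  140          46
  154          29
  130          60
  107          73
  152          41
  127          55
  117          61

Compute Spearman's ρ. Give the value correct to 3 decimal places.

-0.964

Rank height: 5, 7, 4, 1, 6, 3, 2
Rank sales: 3, 1, 5, 7, 2, 4, 6
d = rank(height) − rank(sales): 2, 6, -1, -6, 4, -1, -4; Σd² = 110
ρ = 1 − 6Σd² / [n(n²−1)] = 1 − 6×110 / (7×48) = 1 − 660/336 ≈ -0.964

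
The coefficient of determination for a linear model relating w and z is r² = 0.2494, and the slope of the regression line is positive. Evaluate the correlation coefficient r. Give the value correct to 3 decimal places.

0.499

|r| = √0.2494 = 0.499
The association is positive, so r = 0.499.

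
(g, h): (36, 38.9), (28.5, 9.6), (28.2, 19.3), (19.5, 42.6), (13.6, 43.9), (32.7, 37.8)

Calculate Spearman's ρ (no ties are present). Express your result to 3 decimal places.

Rank g: 6, 4, 3, 2, 1, 5
Rank h: 4, 1, 2, 5, 6, 3
d = rank(g) − rank(h): 2, 3, 1, -3, -5, 2; Σd² = 52
ρ = 1 − 6Σd² / [n(n²−1)] = 1 − 6×52 / (6×35) = 1 − 312/210 ≈ -0.486

-0.486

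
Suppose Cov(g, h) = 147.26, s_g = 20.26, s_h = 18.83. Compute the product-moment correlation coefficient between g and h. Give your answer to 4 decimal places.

0.3860

r = Cov(g,h) / (s_g · s_h) = 147.26 / (20.26 × 18.83)
  = 147.26 / 381.4958 ≈ 0.3860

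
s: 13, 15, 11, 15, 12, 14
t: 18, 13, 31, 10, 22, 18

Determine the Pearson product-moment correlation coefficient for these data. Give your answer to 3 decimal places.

-0.953

n = 6, Σs = 80, Σt = 112, Σs² = 1080, Σt² = 2362, Σst = 1436
nΣst − ΣsΣt = 8616 − 8960 = -344
nΣs² − (Σs)² = 6480 − 6400 = 80; nΣt² − (Σt)² = 14172 − 12544 = 1628
r = -344 / √(80 × 1628) = -344 / 360.8878 ≈ -0.953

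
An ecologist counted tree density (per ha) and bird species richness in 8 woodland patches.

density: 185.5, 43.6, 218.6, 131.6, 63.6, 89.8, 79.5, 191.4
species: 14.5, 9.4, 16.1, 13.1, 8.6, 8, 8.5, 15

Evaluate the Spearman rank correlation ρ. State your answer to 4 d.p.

0.7619

Rank density: 6, 1, 8, 5, 2, 4, 3, 7
Rank species: 6, 4, 8, 5, 3, 1, 2, 7
d = rank(density) − rank(species): 0, -3, 0, 0, -1, 3, 1, 0; Σd² = 20
ρ = 1 − 6Σd² / [n(n²−1)] = 1 − 6×20 / (8×63) = 1 − 120/504 ≈ 0.7619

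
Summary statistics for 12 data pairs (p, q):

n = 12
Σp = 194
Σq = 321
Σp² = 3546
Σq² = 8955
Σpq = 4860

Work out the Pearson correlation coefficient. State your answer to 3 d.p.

-0.848

r = (nΣpq − ΣpΣq) / √[(nΣp² − (Σp)²)(nΣq² − (Σq)²)]
Numerator: 12×4860 − 194×321 = -3954
Denominator: √[(42552 − 37636)(107460 − 103041)] = √[4916 × 4419] = 4660.8802
r = -3954 / 4660.8802 ≈ -0.848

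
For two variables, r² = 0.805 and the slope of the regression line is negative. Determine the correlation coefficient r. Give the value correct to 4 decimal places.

|r| = √0.805 = 0.8972
The association is negative, so r = −0.8972.

-0.8972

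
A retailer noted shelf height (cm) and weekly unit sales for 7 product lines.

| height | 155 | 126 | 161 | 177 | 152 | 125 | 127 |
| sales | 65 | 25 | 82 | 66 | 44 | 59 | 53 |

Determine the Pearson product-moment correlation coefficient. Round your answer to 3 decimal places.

0.594

n = 7, Σx = 1023, Σy = 394, Σx² = 152009, Σy² = 24156, Σxy = 58903
nΣxy − ΣxΣy = 412321 − 403062 = 9259
nΣx² − (Σx)² = 1064063 − 1046529 = 17534; nΣy² − (Σy)² = 169092 − 155236 = 13856
r = 9259 / √(17534 × 13856) = 9259 / 15586.8888 ≈ 0.594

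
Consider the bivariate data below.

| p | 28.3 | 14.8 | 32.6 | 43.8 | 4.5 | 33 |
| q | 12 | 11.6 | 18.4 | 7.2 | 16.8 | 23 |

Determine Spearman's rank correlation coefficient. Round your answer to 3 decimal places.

Rank p: 3, 2, 4, 6, 1, 5
Rank q: 3, 2, 5, 1, 4, 6
d = rank(p) − rank(q): 0, 0, -1, 5, -3, -1; Σd² = 36
ρ = 1 − 6Σd² / [n(n²−1)] = 1 − 6×36 / (6×35) = 1 − 216/210 ≈ -0.029

-0.029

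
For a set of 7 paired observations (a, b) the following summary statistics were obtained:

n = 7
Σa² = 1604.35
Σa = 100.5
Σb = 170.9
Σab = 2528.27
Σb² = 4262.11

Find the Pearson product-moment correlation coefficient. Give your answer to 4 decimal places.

r = (nΣab − ΣaΣb) / √[(nΣa² − (Σa)²)(nΣb² − (Σb)²)]
Numerator: 7×2528.27 − 100.5×170.9 = 522.44
Denominator: √[(11230.45 − 10100.25)(29834.77 − 29206.81)] = √[1130.2 × 627.96] = 842.4490
r = 522.44 / 842.4490 ≈ 0.6201

0.6201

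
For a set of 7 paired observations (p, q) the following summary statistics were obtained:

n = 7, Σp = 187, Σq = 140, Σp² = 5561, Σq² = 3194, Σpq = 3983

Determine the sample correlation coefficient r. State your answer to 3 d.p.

0.515

r = (nΣpq − ΣpΣq) / √[(nΣp² − (Σp)²)(nΣq² − (Σq)²)]
Numerator: 7×3983 − 187×140 = 1701
Denominator: √[(38927 − 34969)(22358 − 19600)] = √[3958 × 2758] = 3303.9619
r = 1701 / 3303.9619 ≈ 0.515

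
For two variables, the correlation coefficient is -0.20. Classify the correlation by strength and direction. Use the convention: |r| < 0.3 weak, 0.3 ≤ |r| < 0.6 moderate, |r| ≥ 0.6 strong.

r = -0.20 < 0 so the relationship is negative.
|r| = 0.20, which falls in the weak range.

weak negative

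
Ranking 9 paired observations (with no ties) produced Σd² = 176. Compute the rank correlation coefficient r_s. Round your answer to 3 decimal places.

ρ = 1 − 6Σd² / [n(n²−1)] = 1 − 6×176 / (9×80)
  = 1 − 1056/720 = 1 − 1.4667 ≈ -0.467

-0.467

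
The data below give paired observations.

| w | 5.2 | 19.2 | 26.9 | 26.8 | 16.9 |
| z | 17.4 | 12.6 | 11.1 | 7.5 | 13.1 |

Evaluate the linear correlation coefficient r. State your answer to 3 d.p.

n = 5, Σw = 95, Σz = 61.7, Σw² = 2123.14, Σz² = 812.59, Σwz = 1053.38
nΣwz − ΣwΣz = 5266.9 − 5861.5 = -594.6
nΣw² − (Σw)² = 10615.7 − 9025 = 1590.7; nΣz² − (Σz)² = 4062.95 − 3806.89 = 256.06
r = -594.6 / √(1590.7 × 256.06) = -594.6 / 638.2121 ≈ -0.932

-0.932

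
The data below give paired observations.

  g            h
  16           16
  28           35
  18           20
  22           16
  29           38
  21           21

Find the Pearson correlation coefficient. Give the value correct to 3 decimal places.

n = 6, Σg = 134, Σh = 146, Σg² = 3130, Σh² = 4022, Σgh = 3491
nΣgh − ΣgΣh = 20946 − 19564 = 1382
nΣg² − (Σg)² = 18780 − 17956 = 824; nΣh² − (Σh)² = 24132 − 21316 = 2816
r = 1382 / √(824 × 2816) = 1382 / 1523.2807 ≈ 0.907

0.907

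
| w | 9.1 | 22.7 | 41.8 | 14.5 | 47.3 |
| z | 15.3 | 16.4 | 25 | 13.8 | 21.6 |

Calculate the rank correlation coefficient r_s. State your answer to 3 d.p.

Rank w: 1, 3, 4, 2, 5
Rank z: 2, 3, 5, 1, 4
d = rank(w) − rank(z): -1, 0, -1, 1, 1; Σd² = 4
ρ = 1 − 6Σd² / [n(n²−1)] = 1 − 6×4 / (5×24) = 1 − 24/120 ≈ 0.800

0.800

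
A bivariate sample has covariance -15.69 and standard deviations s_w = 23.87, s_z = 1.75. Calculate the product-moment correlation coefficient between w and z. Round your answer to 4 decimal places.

r = Cov(w,z) / (s_w · s_z) = -15.69 / (23.87 × 1.75)
  = -15.69 / 41.7725 ≈ -0.3756

-0.3756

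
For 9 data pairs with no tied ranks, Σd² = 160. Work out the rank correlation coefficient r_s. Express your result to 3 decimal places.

-0.333

ρ = 1 − 6Σd² / [n(n²−1)] = 1 − 6×160 / (9×80)
  = 1 − 960/720 = 1 − 1.3333 ≈ -0.333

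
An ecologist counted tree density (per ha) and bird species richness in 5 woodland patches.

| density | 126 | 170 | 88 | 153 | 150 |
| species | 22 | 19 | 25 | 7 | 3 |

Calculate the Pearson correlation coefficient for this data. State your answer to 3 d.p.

n = 5, Σx = 687, Σy = 76, Σx² = 98429, Σy² = 1528, Σxy = 9723
nΣxy − ΣxΣy = 48615 − 52212 = -3597
nΣx² − (Σx)² = 492145 − 471969 = 20176; nΣy² − (Σy)² = 7640 − 5776 = 1864
r = -3597 / √(20176 × 1864) = -3597 / 6132.5414 ≈ -0.587

-0.587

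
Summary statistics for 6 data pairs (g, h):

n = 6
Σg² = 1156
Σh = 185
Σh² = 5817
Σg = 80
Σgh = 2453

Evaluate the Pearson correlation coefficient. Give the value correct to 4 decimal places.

r = (nΣgh − ΣgΣh) / √[(nΣg² − (Σg)²)(nΣh² − (Σh)²)]
Numerator: 6×2453 − 80×185 = -82
Denominator: √[(6936 − 6400)(34902 − 34225)] = √[536 × 677] = 602.3886
r = -82 / 602.3886 ≈ -0.1361

-0.1361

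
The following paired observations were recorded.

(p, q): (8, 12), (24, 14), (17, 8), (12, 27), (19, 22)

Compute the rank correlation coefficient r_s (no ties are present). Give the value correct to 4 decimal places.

Rank p: 1, 5, 3, 2, 4
Rank q: 2, 3, 1, 5, 4
d = rank(p) − rank(q): -1, 2, 2, -3, 0; Σd² = 18
ρ = 1 − 6Σd² / [n(n²−1)] = 1 − 6×18 / (5×24) = 1 − 108/120 ≈ 0.1000

0.1000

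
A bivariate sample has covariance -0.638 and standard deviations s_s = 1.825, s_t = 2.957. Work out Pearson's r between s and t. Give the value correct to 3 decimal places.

-0.118

r = Cov(s,t) / (s_s · s_t) = -0.638 / (1.825 × 2.957)
  = -0.638 / 5.3965 ≈ -0.118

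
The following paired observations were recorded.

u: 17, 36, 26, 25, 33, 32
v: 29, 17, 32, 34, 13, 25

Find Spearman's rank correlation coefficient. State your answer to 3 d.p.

Rank u: 1, 6, 3, 2, 5, 4
Rank v: 4, 2, 5, 6, 1, 3
d = rank(u) − rank(v): -3, 4, -2, -4, 4, 1; Σd² = 62
ρ = 1 − 6Σd² / [n(n²−1)] = 1 − 6×62 / (6×35) = 1 − 372/210 ≈ -0.771

-0.771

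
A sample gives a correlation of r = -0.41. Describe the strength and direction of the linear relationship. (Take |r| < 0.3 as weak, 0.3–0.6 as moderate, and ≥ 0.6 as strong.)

moderate negative

r = -0.41 < 0 so the relationship is negative.
|r| = 0.41, which falls in the moderate range.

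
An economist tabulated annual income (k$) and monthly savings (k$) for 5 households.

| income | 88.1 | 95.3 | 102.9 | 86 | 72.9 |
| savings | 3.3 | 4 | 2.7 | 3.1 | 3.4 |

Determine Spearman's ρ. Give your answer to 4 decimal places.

-0.3000

Rank income: 3, 4, 5, 2, 1
Rank savings: 3, 5, 1, 2, 4
d = rank(income) − rank(savings): 0, -1, 4, 0, -3; Σd² = 26
ρ = 1 − 6Σd² / [n(n²−1)] = 1 − 6×26 / (5×24) = 1 − 156/120 ≈ -0.3000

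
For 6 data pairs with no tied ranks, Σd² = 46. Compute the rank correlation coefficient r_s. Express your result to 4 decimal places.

-0.3143

ρ = 1 − 6Σd² / [n(n²−1)] = 1 − 6×46 / (6×35)
  = 1 − 276/210 = 1 − 1.31429 ≈ -0.3143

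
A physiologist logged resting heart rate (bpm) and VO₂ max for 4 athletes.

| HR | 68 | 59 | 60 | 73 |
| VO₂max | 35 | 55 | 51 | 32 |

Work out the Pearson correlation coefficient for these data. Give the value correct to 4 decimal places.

n = 4, Σx = 260, Σy = 173, Σx² = 17034, Σy² = 7875, Σxy = 11021
nΣxy − ΣxΣy = 44084 − 44980 = -896
nΣx² − (Σx)² = 68136 − 67600 = 536; nΣy² − (Σy)² = 31500 − 29929 = 1571
r = -896 / √(536 × 1571) = -896 / 917.6361 ≈ -0.9764

-0.9764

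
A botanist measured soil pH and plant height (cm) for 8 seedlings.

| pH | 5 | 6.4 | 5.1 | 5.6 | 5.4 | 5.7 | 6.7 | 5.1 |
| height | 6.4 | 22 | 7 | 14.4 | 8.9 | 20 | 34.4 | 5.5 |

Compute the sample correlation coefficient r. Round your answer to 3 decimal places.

n = 8, Σx = 45, Σy = 118.6, Σx² = 255.88, Σy² = 2474.14, Σxy = 709.73
nΣxy − ΣxΣy = 5677.84 − 5337 = 340.84
nΣx² − (Σx)² = 2047.04 − 2025 = 22.04; nΣy² − (Σy)² = 19793.12 − 14065.96 = 5727.16
r = 340.84 / √(22.04 × 5727.16) = 340.84 / 355.2838 ≈ 0.959

0.959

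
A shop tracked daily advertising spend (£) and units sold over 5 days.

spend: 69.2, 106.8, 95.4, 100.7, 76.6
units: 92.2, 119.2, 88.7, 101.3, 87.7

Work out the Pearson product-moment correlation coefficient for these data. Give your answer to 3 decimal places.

n = 5, Σx = 448.7, Σy = 489.1, Σx² = 41304.09, Σy² = 48530.15, Σxy = 44491.51
nΣxy − ΣxΣy = 222457.55 − 219459.17 = 2998.38
nΣx² − (Σx)² = 206520.45 − 201331.69 = 5188.76; nΣy² − (Σy)² = 242650.75 − 239218.81 = 3431.94
r = 2998.38 / √(5188.76 × 3431.94) = 2998.38 / 4219.8949 ≈ 0.711

0.711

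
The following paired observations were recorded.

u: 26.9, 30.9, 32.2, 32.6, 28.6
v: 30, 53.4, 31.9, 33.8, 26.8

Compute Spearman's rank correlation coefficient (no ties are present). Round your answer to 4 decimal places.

0.6000

Rank u: 1, 3, 4, 5, 2
Rank v: 2, 5, 3, 4, 1
d = rank(u) − rank(v): -1, -2, 1, 1, 1; Σd² = 8
ρ = 1 − 6Σd² / [n(n²−1)] = 1 − 6×8 / (5×24) = 1 − 48/120 ≈ 0.6000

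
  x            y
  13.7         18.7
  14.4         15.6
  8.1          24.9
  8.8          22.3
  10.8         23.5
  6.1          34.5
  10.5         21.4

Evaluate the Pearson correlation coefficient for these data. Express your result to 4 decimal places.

-0.9059

n = 7, Σx = 72.4, Σy = 160.9, Σx² = 802.2, Σy² = 3910.81, Σxy = 1567.71
nΣxy − ΣxΣy = 10973.97 − 11649.16 = -675.19
nΣx² − (Σx)² = 5615.4 − 5241.76 = 373.64; nΣy² − (Σy)² = 27375.67 − 25888.81 = 1486.86
r = -675.19 / √(373.64 × 1486.86) = -675.19 / 745.3525 ≈ -0.9059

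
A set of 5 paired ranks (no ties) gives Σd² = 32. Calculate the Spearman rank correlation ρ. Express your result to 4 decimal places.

ρ = 1 − 6Σd² / [n(n²−1)] = 1 − 6×32 / (5×24)
  = 1 − 192/120 = 1 − 1.60000 ≈ -0.6000

-0.6000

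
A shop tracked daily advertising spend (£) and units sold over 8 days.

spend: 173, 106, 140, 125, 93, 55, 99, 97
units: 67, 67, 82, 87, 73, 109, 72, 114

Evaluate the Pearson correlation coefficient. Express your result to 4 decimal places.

-0.5410

n = 8, Σx = 888, Σy = 671, Σx² = 107274, Σy² = 58661, Σxy = 72018
nΣxy − ΣxΣy = 576144 − 595848 = -19704
nΣx² − (Σx)² = 858192 − 788544 = 69648; nΣy² − (Σy)² = 469288 − 450241 = 19047
r = -19704 / √(69648 × 19047) = -19704 / 36422.3208 ≈ -0.5410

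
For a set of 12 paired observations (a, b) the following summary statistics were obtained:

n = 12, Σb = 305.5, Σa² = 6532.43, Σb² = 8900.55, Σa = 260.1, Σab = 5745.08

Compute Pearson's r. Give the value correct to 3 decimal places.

-0.875

r = (nΣab − ΣaΣb) / √[(nΣa² − (Σa)²)(nΣb² − (Σb)²)]
Numerator: 12×5745.08 − 260.1×305.5 = -10519.59
Denominator: √[(78389.16 − 67652.01)(106806.6 − 93330.25)] = √[10737.15 × 13476.35] = 12029.0312
r = -10519.59 / 12029.0312 ≈ -0.875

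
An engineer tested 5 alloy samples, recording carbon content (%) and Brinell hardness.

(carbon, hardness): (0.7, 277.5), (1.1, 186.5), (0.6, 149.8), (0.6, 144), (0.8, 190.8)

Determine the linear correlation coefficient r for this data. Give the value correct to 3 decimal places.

n = 5, Σx = 3.8, Σy = 948.6, Σx² = 3.06, Σy² = 191369.18, Σxy = 728.32
nΣxy − ΣxΣy = 3641.6 − 3604.68 = 36.92
nΣx² − (Σx)² = 15.3 − 14.44 = 0.86; nΣy² − (Σy)² = 956845.9 − 899841.96 = 57003.94
r = 36.92 / √(0.86 × 57003.94) = 36.92 / 221.4123 ≈ 0.167

0.167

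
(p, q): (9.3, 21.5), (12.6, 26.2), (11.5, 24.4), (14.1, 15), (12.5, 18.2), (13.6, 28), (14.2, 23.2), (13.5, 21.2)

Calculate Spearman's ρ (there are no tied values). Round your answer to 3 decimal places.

Rank p: 1, 4, 2, 7, 3, 6, 8, 5
Rank q: 4, 7, 6, 1, 2, 8, 5, 3
d = rank(p) − rank(q): -3, -3, -4, 6, 1, -2, 3, 2; Σd² = 88
ρ = 1 − 6Σd² / [n(n²−1)] = 1 − 6×88 / (8×63) = 1 − 528/504 ≈ -0.048

-0.048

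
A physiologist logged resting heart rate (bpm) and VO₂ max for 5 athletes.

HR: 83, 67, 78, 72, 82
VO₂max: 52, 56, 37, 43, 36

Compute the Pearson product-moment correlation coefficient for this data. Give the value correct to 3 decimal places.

-0.459

n = 5, Σx = 382, Σy = 224, Σx² = 29370, Σy² = 10354, Σxy = 17002
nΣxy − ΣxΣy = 85010 − 85568 = -558
nΣx² − (Σx)² = 146850 − 145924 = 926; nΣy² − (Σy)² = 51770 − 50176 = 1594
r = -558 / √(926 × 1594) = -558 / 1214.9255 ≈ -0.459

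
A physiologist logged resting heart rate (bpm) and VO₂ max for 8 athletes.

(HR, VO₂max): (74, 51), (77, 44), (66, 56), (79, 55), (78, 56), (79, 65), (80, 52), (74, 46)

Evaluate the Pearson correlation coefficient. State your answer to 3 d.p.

n = 8, Σx = 607, Σy = 425, Σx² = 46203, Σy² = 22879, Σxy = 32270
nΣxy − ΣxΣy = 258160 − 257975 = 185
nΣx² − (Σx)² = 369624 − 368449 = 1175; nΣy² − (Σy)² = 183032 − 180625 = 2407
r = 185 / √(1175 × 2407) = 185 / 1681.7327 ≈ 0.110

0.110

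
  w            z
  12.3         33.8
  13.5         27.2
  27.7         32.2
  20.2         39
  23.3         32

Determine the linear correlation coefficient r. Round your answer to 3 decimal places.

0.206

n = 5, Σw = 97, Σz = 164.2, Σw² = 2051.76, Σz² = 5464.12, Σwz = 3208.28
nΣwz − ΣwΣz = 16041.4 − 15927.4 = 114
nΣw² − (Σw)² = 10258.8 − 9409 = 849.8; nΣz² − (Σz)² = 27320.6 − 26961.64 = 358.96
r = 114 / √(849.8 × 358.96) = 114 / 552.3081 ≈ 0.206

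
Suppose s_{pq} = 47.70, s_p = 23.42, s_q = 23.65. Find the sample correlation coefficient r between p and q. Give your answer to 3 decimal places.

0.086

r = Cov(p,q) / (s_p · s_q) = 47.70 / (23.42 × 23.65)
  = 47.70 / 553.8830 ≈ 0.086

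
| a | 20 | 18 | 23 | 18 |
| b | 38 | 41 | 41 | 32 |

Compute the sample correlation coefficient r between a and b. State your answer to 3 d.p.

0.499

n = 4, Σa = 79, Σb = 152, Σa² = 1577, Σb² = 5830, Σab = 3017
nΣab − ΣaΣb = 12068 − 12008 = 60
nΣa² − (Σa)² = 6308 − 6241 = 67; nΣb² − (Σb)² = 23320 − 23104 = 216
r = 60 / √(67 × 216) = 60 / 120.2996 ≈ 0.499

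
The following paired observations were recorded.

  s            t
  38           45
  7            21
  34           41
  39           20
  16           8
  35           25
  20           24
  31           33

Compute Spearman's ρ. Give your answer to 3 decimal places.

Rank s: 7, 1, 5, 8, 2, 6, 3, 4
Rank t: 8, 3, 7, 2, 1, 5, 4, 6
d = rank(s) − rank(t): -1, -2, -2, 6, 1, 1, -1, -2; Σd² = 52
ρ = 1 − 6Σd² / [n(n²−1)] = 1 − 6×52 / (8×63) = 1 − 312/504 ≈ 0.381

0.381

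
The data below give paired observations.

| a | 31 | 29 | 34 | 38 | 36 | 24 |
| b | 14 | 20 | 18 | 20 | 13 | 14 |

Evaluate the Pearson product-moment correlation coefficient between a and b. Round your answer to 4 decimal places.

0.2689

n = 6, Σa = 192, Σb = 99, Σa² = 6274, Σb² = 1685, Σab = 3190
nΣab − ΣaΣb = 19140 − 19008 = 132
nΣa² − (Σa)² = 37644 − 36864 = 780; nΣb² − (Σb)² = 10110 − 9801 = 309
r = 132 / √(780 × 309) = 132 / 490.9379 ≈ 0.2689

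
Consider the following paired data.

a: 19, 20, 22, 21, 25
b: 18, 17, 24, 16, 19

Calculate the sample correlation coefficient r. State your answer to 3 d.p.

n = 5, Σa = 107, Σb = 94, Σa² = 2311, Σb² = 1806, Σab = 2021
nΣab − ΣaΣb = 10105 − 10058 = 47
nΣa² − (Σa)² = 11555 − 11449 = 106; nΣb² − (Σb)² = 9030 − 8836 = 194
r = 47 / √(106 × 194) = 47 / 143.4015 ≈ 0.328

0.328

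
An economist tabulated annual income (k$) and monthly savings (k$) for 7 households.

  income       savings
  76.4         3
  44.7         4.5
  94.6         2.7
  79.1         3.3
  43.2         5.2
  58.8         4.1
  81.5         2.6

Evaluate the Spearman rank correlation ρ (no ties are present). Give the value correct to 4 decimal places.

-0.9286

Rank income: 4, 2, 7, 5, 1, 3, 6
Rank savings: 3, 6, 2, 4, 7, 5, 1
d = rank(income) − rank(savings): 1, -4, 5, 1, -6, -2, 5; Σd² = 108
ρ = 1 − 6Σd² / [n(n²−1)] = 1 − 6×108 / (7×48) = 1 − 648/336 ≈ -0.9286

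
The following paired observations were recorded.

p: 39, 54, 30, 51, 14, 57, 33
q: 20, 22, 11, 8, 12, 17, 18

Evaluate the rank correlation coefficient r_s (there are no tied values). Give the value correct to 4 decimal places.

Rank p: 4, 6, 2, 5, 1, 7, 3
Rank q: 6, 7, 2, 1, 3, 4, 5
d = rank(p) − rank(q): -2, -1, 0, 4, -2, 3, -2; Σd² = 38
ρ = 1 − 6Σd² / [n(n²−1)] = 1 − 6×38 / (7×48) = 1 − 228/336 ≈ 0.3214

0.3214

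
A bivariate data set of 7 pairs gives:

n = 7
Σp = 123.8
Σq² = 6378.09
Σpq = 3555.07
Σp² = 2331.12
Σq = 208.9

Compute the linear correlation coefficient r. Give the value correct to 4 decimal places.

-0.9769

r = (nΣpq − ΣpΣq) / √[(nΣp² − (Σp)²)(nΣq² − (Σq)²)]
Numerator: 7×3555.07 − 123.8×208.9 = -976.33
Denominator: √[(16317.84 − 15326.44)(44646.63 − 43639.21)] = √[991.4 × 1007.42] = 999.3779
r = -976.33 / 999.3779 ≈ -0.9769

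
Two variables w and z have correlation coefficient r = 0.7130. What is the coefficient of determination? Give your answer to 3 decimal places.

r² = (0.7130)² = 0.508

0.508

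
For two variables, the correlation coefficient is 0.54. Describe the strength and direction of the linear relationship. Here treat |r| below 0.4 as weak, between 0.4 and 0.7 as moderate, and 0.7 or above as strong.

r = 0.54 > 0 so the relationship is positive.
|r| = 0.54, which falls in the moderate range.

moderate positive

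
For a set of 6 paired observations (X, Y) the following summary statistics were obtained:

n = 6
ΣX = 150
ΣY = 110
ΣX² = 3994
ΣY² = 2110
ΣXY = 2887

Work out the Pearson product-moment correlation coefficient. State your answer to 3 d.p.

r = (nΣXY − ΣXΣY) / √[(nΣX² − (ΣX)²)(nΣY² − (ΣY)²)]
Numerator: 6×2887 − 150×110 = 822
Denominator: √[(23964 − 22500)(12660 − 12100)] = √[1464 × 560] = 905.4502
r = 822 / 905.4502 ≈ 0.908

0.908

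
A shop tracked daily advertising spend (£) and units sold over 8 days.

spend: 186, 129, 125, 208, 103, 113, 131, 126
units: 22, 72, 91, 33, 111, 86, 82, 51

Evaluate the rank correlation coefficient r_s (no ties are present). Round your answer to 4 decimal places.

-0.8571

Rank spend: 7, 5, 3, 8, 1, 2, 6, 4
Rank units: 1, 4, 7, 2, 8, 6, 5, 3
d = rank(spend) − rank(units): 6, 1, -4, 6, -7, -4, 1, 1; Σd² = 156
ρ = 1 − 6Σd² / [n(n²−1)] = 1 − 6×156 / (8×63) = 1 − 936/504 ≈ -0.8571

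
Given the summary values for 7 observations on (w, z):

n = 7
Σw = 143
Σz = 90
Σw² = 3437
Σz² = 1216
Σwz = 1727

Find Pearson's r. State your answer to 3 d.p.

-0.640

r = (nΣwz − ΣwΣz) / √[(nΣw² − (Σw)²)(nΣz² − (Σz)²)]
Numerator: 7×1727 − 143×90 = -781
Denominator: √[(24059 − 20449)(8512 − 8100)] = √[3610 × 412] = 1219.5573
r = -781 / 1219.5573 ≈ -0.640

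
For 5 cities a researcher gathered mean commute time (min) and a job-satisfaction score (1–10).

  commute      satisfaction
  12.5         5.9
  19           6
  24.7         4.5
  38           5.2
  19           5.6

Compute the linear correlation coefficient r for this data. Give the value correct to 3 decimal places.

n = 5, Σx = 113.2, Σy = 27.2, Σx² = 2932.34, Σy² = 149.46, Σxy = 602.9
nΣxy − ΣxΣy = 3014.5 − 3079.04 = -64.54
nΣx² − (Σx)² = 14661.7 − 12814.24 = 1847.46; nΣy² − (Σy)² = 747.3 − 739.84 = 7.46
r = -64.54 / √(1847.46 × 7.46) = -64.54 / 117.3970 ≈ -0.550

-0.550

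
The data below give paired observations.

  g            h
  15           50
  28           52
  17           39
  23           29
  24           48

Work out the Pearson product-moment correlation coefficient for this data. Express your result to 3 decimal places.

n = 5, Σg = 107, Σh = 218, Σg² = 2403, Σh² = 9870, Σgh = 4688
nΣgh − ΣgΣh = 23440 − 23326 = 114
nΣg² − (Σg)² = 12015 − 11449 = 566; nΣh² − (Σh)² = 49350 − 47524 = 1826
r = 114 / √(566 × 1826) = 114 / 1016.6199 ≈ 0.112

0.112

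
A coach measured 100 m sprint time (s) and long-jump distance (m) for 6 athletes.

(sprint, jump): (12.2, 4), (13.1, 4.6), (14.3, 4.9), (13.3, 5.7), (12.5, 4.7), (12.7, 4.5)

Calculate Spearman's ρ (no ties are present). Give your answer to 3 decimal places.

Rank sprint: 1, 4, 6, 5, 2, 3
Rank jump: 1, 3, 5, 6, 4, 2
d = rank(sprint) − rank(jump): 0, 1, 1, -1, -2, 1; Σd² = 8
ρ = 1 − 6Σd² / [n(n²−1)] = 1 − 6×8 / (6×35) = 1 − 48/210 ≈ 0.771

0.771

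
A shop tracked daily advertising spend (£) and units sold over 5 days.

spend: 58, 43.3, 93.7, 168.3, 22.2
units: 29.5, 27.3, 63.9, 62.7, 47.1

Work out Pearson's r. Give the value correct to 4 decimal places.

n = 5, Σx = 385.5, Σy = 230.5, Σx² = 42836.31, Σy² = 11848.45, Σxy = 20478.55
nΣxy − ΣxΣy = 102392.75 − 88857.75 = 13535
nΣx² − (Σx)² = 214181.55 − 148610.25 = 65571.3; nΣy² − (Σy)² = 59242.25 − 53130.25 = 6112
r = 13535 / √(65571.3 × 6112) = 13535 / 20019.2853 ≈ 0.6761

0.6761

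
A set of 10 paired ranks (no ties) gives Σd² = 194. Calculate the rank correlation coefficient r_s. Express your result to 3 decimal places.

-0.176

ρ = 1 − 6Σd² / [n(n²−1)] = 1 − 6×194 / (10×99)
  = 1 − 1164/990 = 1 − 1.1758 ≈ -0.176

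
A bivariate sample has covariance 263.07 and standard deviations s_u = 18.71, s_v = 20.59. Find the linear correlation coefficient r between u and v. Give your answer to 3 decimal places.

r = Cov(u,v) / (s_u · s_v) = 263.07 / (18.71 × 20.59)
  = 263.07 / 385.2389 ≈ 0.683

0.683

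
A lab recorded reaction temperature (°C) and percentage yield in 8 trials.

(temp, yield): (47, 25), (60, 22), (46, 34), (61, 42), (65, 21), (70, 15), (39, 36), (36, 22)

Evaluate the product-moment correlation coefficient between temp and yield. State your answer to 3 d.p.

n = 8, Σx = 424, Σy = 217, Σx² = 23588, Σy² = 6475, Σxy = 11232
nΣxy − ΣxΣy = 89856 − 92008 = -2152
nΣx² − (Σx)² = 188704 − 179776 = 8928; nΣy² − (Σy)² = 51800 − 47089 = 4711
r = -2152 / √(8928 × 4711) = -2152 / 6485.3533 ≈ -0.332

-0.332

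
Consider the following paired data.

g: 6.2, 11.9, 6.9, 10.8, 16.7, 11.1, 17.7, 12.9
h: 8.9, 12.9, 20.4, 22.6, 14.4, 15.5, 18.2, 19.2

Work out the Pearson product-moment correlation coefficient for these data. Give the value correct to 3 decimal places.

n = 8, Σg = 94.2, Σh = 132.1, Σg² = 1226.1, Σh² = 2320.03, Σgh = 1575.88
nΣgh − ΣgΣh = 12607.04 − 12443.82 = 163.22
nΣg² − (Σg)² = 9808.8 − 8873.64 = 935.16; nΣh² − (Σh)² = 18560.24 − 17450.41 = 1109.83
r = 163.22 / √(935.16 × 1109.83) = 163.22 / 1018.7584 ≈ 0.160

0.160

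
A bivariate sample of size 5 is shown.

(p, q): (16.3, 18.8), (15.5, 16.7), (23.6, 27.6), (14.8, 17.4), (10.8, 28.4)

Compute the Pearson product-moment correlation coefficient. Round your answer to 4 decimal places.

n = 5, Σp = 81, Σq = 108.9, Σp² = 1398.58, Σq² = 2503.41, Σpq = 1780.89
nΣpq − ΣpΣq = 8904.45 − 8820.9 = 83.55
nΣp² − (Σp)² = 6992.9 − 6561 = 431.9; nΣq² − (Σq)² = 12517.05 − 11859.21 = 657.84
r = 83.55 / √(431.9 × 657.84) = 83.55 / 533.0301 ≈ 0.1567

0.1567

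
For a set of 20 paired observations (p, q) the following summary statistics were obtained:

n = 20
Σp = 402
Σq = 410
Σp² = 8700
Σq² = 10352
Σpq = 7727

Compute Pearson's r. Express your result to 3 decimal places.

-0.468

r = (nΣpq − ΣpΣq) / √[(nΣp² − (Σp)²)(nΣq² − (Σq)²)]
Numerator: 20×7727 − 402×410 = -10280
Denominator: √[(174000 − 161604)(207040 − 168100)] = √[12396 × 38940] = 21970.4401
r = -10280 / 21970.4401 ≈ -0.468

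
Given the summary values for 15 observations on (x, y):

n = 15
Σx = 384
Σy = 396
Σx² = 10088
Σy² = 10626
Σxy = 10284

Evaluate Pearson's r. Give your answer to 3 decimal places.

r = (nΣxy − ΣxΣy) / √[(nΣx² − (Σx)²)(nΣy² − (Σy)²)]
Numerator: 15×10284 − 384×396 = 2196
Denominator: √[(151320 − 147456)(159390 − 156816)] = √[3864 × 2574] = 3153.7178
r = 2196 / 3153.7178 ≈ 0.696

0.696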